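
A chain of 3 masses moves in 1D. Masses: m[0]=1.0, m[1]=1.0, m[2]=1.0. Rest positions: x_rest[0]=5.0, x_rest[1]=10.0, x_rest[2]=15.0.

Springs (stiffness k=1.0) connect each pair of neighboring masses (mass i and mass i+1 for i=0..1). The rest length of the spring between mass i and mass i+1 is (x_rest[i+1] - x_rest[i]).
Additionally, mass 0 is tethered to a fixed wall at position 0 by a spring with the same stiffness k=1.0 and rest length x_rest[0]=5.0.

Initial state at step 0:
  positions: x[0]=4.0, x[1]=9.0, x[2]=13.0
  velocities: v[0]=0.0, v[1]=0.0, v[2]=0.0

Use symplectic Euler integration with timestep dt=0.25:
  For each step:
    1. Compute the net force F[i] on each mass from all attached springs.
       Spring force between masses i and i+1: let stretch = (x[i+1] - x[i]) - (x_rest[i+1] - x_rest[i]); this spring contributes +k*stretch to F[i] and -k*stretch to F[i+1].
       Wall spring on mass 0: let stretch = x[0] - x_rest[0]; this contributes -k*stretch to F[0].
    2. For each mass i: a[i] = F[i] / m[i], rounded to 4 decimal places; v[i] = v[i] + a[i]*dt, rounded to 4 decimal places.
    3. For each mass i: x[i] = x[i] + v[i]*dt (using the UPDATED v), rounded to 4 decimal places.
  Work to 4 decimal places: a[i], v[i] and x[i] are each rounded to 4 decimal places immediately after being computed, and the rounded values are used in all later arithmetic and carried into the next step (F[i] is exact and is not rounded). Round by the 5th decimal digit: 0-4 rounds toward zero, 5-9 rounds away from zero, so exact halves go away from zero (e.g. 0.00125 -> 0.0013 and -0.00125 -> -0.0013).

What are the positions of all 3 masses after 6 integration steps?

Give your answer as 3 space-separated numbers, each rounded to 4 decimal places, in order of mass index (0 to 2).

Answer: 4.6757 8.5422 13.8763

Derivation:
Step 0: x=[4.0000 9.0000 13.0000] v=[0.0000 0.0000 0.0000]
Step 1: x=[4.0625 8.9375 13.0625] v=[0.2500 -0.2500 0.2500]
Step 2: x=[4.1758 8.8281 13.1797] v=[0.4531 -0.4375 0.4688]
Step 3: x=[4.3189 8.6999 13.3374] v=[0.5722 -0.5127 0.6309]
Step 4: x=[4.4658 8.5878 13.5178] v=[0.5877 -0.4486 0.7215]
Step 5: x=[4.5913 8.5262 13.7026] v=[0.5018 -0.2466 0.7390]
Step 6: x=[4.6757 8.5422 13.8763] v=[0.3377 0.0638 0.6949]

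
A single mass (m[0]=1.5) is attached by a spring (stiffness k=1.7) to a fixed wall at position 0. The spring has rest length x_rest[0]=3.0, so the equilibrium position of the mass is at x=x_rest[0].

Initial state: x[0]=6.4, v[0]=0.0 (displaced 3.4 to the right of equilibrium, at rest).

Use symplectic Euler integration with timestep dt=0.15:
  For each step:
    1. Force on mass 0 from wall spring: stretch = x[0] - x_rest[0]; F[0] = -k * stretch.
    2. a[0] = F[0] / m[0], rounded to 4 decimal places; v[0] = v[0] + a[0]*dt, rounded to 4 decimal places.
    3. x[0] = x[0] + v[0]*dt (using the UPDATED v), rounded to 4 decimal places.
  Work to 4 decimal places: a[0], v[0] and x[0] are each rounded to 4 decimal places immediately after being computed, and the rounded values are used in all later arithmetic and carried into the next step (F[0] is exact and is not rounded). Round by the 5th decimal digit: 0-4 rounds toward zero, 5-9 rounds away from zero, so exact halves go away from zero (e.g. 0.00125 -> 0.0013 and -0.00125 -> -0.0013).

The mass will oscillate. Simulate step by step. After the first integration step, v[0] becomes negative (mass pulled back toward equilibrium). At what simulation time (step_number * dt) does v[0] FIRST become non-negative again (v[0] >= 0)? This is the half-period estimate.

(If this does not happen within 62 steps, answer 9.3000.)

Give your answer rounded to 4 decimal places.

Step 0: x=[6.4000] v=[0.0000]
Step 1: x=[6.3133] v=[-0.5780]
Step 2: x=[6.1421] v=[-1.1413]
Step 3: x=[5.8908] v=[-1.6755]
Step 4: x=[5.5658] v=[-2.1669]
Step 5: x=[5.1753] v=[-2.6031]
Step 6: x=[4.7294] v=[-2.9729]
Step 7: x=[4.2394] v=[-3.2669]
Step 8: x=[3.7178] v=[-3.4776]
Step 9: x=[3.1779] v=[-3.5996]
Step 10: x=[2.6334] v=[-3.6298]
Step 11: x=[2.0983] v=[-3.5675]
Step 12: x=[1.5862] v=[-3.4142]
Step 13: x=[1.1101] v=[-3.1739]
Step 14: x=[0.6822] v=[-2.8526]
Step 15: x=[0.3134] v=[-2.4586]
Step 16: x=[0.0131] v=[-2.0019]
Step 17: x=[-0.2110] v=[-1.4941]
Step 18: x=[-0.3532] v=[-0.9482]
Step 19: x=[-0.4099] v=[-0.3782]
Step 20: x=[-0.3797] v=[0.2015]
First v>=0 after going negative at step 20, time=3.0000

Answer: 3.0000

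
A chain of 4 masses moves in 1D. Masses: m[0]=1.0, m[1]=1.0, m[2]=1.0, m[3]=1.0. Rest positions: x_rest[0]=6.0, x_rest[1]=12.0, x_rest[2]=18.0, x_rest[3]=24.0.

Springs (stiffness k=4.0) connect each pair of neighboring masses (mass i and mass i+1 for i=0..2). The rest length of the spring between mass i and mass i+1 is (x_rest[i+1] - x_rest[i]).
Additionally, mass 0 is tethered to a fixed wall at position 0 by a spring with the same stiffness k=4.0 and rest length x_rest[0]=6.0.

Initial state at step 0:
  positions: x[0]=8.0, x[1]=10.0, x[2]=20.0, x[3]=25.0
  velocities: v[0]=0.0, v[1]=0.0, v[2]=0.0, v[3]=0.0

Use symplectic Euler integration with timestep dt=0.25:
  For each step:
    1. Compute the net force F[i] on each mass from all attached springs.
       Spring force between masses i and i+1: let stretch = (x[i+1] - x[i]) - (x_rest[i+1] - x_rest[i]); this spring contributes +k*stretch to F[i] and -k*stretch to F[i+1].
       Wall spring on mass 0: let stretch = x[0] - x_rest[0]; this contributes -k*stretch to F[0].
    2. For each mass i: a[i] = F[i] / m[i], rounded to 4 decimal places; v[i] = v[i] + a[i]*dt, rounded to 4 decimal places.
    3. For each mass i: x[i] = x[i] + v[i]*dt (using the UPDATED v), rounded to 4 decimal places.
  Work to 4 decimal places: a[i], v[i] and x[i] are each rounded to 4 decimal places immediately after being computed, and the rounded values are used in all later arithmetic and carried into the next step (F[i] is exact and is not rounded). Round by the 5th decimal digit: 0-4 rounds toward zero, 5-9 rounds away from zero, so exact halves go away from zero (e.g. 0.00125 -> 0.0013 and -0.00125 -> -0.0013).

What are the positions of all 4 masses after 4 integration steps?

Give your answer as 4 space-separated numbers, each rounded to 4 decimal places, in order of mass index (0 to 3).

Answer: 5.3086 13.5937 18.5625 24.2344

Derivation:
Step 0: x=[8.0000 10.0000 20.0000 25.0000] v=[0.0000 0.0000 0.0000 0.0000]
Step 1: x=[6.5000 12.0000 18.7500 25.2500] v=[-6.0000 8.0000 -5.0000 1.0000]
Step 2: x=[4.7500 14.3125 17.4375 25.3750] v=[-7.0000 9.2500 -5.2500 0.5000]
Step 3: x=[4.2031 15.0156 17.3281 25.0156] v=[-2.1875 2.8125 -0.4375 -1.4375]
Step 4: x=[5.3086 13.5937 18.5625 24.2344] v=[4.4219 -5.6875 4.9375 -3.1250]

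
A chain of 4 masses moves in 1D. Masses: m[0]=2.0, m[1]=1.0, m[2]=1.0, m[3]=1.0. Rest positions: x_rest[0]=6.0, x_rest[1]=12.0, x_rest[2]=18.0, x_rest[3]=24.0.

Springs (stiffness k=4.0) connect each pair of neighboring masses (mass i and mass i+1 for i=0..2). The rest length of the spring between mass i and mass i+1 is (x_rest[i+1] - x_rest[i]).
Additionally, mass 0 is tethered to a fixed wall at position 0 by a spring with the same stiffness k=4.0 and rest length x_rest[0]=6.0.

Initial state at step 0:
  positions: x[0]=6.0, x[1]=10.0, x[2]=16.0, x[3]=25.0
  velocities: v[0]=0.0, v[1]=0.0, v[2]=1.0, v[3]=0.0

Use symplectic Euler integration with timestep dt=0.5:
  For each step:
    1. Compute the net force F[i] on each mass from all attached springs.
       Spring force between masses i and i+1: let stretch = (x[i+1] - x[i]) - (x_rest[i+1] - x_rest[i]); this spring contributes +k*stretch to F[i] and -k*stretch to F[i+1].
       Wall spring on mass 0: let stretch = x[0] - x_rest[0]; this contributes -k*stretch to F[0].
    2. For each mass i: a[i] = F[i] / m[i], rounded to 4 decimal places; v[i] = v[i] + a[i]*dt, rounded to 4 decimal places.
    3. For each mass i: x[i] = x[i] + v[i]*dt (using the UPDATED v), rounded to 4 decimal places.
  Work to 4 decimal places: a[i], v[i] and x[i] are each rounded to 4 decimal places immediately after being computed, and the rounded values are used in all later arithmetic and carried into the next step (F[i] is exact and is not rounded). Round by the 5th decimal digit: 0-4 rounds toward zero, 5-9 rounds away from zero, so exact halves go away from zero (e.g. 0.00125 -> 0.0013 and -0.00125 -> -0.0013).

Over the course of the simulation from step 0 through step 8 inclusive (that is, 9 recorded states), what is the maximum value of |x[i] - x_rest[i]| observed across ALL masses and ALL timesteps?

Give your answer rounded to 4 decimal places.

Answer: 3.3750

Derivation:
Step 0: x=[6.0000 10.0000 16.0000 25.0000] v=[0.0000 0.0000 1.0000 0.0000]
Step 1: x=[5.0000 12.0000 19.5000 22.0000] v=[-2.0000 4.0000 7.0000 -6.0000]
Step 2: x=[5.0000 14.5000 18.0000 22.5000] v=[0.0000 5.0000 -3.0000 1.0000]
Step 3: x=[7.2500 11.0000 17.5000 24.5000] v=[4.5000 -7.0000 -1.0000 4.0000]
Step 4: x=[7.7500 10.2500 17.5000 25.5000] v=[1.0000 -1.5000 0.0000 2.0000]
Step 5: x=[5.6250 14.2500 18.2500 24.5000] v=[-4.2500 8.0000 1.5000 -2.0000]
Step 6: x=[5.0000 13.6250 21.2500 23.2500] v=[-1.2500 -1.2500 6.0000 -2.5000]
Step 7: x=[6.1875 12.0000 18.6250 26.0000] v=[2.3750 -3.2500 -5.2500 5.5000]
Step 8: x=[7.1875 11.1875 16.7500 27.3750] v=[2.0000 -1.6250 -3.7500 2.7500]
Max displacement = 3.3750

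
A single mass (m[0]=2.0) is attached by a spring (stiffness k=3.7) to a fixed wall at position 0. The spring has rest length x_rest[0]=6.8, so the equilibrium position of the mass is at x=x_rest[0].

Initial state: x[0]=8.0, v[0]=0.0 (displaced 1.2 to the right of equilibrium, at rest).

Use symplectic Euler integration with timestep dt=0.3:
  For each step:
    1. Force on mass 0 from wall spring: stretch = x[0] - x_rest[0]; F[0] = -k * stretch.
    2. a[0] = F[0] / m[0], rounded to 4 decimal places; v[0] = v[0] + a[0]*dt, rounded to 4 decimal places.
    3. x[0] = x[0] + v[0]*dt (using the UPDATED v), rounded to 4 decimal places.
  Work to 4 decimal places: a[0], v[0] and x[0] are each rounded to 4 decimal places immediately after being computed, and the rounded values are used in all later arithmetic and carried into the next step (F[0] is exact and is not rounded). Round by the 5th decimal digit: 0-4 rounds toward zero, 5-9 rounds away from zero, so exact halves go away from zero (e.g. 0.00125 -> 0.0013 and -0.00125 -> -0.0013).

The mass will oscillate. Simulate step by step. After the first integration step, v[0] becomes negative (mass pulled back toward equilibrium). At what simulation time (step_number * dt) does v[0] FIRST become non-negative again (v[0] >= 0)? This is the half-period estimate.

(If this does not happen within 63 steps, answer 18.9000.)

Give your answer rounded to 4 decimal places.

Answer: 2.4000

Derivation:
Step 0: x=[8.0000] v=[0.0000]
Step 1: x=[7.8002] v=[-0.6660]
Step 2: x=[7.4339] v=[-1.2211]
Step 3: x=[6.9620] v=[-1.5729]
Step 4: x=[6.4632] v=[-1.6628]
Step 5: x=[6.0204] v=[-1.4759]
Step 6: x=[5.7074] v=[-1.0432]
Step 7: x=[5.5764] v=[-0.4368]
Step 8: x=[5.6491] v=[0.2423]
First v>=0 after going negative at step 8, time=2.4000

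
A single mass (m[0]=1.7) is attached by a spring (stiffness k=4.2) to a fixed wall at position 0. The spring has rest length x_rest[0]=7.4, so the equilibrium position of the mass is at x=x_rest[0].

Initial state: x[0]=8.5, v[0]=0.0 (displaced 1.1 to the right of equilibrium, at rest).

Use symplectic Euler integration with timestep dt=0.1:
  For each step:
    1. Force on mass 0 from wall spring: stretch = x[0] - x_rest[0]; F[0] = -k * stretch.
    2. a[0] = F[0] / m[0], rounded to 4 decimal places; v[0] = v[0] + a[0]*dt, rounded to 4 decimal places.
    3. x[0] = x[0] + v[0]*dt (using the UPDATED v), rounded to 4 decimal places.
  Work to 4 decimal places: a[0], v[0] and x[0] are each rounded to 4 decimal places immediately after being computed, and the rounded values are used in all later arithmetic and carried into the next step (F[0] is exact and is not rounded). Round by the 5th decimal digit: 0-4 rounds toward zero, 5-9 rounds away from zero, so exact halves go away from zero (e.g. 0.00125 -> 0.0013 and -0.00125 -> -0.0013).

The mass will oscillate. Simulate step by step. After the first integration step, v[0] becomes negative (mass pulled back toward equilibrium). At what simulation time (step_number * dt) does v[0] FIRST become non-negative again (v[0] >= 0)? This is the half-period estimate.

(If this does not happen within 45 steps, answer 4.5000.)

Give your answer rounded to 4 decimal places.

Step 0: x=[8.5000] v=[0.0000]
Step 1: x=[8.4728] v=[-0.2718]
Step 2: x=[8.4191] v=[-0.5368]
Step 3: x=[8.3402] v=[-0.7886]
Step 4: x=[8.2381] v=[-1.0209]
Step 5: x=[8.1153] v=[-1.2280]
Step 6: x=[7.9748] v=[-1.4047]
Step 7: x=[7.8201] v=[-1.5467]
Step 8: x=[7.6551] v=[-1.6505]
Step 9: x=[7.4838] v=[-1.7135]
Step 10: x=[7.3104] v=[-1.7342]
Step 11: x=[7.1392] v=[-1.7121]
Step 12: x=[6.9744] v=[-1.6477]
Step 13: x=[6.8201] v=[-1.5426]
Step 14: x=[6.6802] v=[-1.3993]
Step 15: x=[6.5581] v=[-1.2215]
Step 16: x=[6.4568] v=[-1.0135]
Step 17: x=[6.3788] v=[-0.7805]
Step 18: x=[6.3260] v=[-0.5282]
Step 19: x=[6.2997] v=[-0.2629]
Step 20: x=[6.3006] v=[0.0089]
First v>=0 after going negative at step 20, time=2.0000

Answer: 2.0000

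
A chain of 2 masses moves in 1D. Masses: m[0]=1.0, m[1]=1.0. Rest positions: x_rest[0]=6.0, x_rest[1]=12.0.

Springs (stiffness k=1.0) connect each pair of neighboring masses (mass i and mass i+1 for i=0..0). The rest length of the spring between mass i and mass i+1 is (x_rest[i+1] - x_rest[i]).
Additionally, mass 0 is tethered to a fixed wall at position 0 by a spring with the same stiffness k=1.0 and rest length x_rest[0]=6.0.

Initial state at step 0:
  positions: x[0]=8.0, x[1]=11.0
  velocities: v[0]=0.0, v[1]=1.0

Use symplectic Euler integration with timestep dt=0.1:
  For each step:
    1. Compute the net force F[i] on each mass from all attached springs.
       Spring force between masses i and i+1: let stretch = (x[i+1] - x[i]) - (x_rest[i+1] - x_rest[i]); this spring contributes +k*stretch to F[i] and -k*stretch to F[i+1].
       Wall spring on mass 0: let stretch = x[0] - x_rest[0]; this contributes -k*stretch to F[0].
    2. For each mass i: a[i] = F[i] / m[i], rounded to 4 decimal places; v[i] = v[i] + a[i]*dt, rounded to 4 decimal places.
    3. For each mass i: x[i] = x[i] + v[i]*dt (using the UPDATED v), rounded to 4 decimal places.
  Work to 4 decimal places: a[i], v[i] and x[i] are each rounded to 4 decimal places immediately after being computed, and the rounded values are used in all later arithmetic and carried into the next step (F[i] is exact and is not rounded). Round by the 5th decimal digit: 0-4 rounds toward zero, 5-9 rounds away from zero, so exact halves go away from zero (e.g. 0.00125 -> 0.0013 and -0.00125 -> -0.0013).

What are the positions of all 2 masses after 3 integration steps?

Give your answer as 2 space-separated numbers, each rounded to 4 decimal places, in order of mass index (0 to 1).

Answer: 7.7104 11.4720

Derivation:
Step 0: x=[8.0000 11.0000] v=[0.0000 1.0000]
Step 1: x=[7.9500 11.1300] v=[-0.5000 1.3000]
Step 2: x=[7.8523 11.2882] v=[-0.9770 1.5820]
Step 3: x=[7.7104 11.4720] v=[-1.4186 1.8384]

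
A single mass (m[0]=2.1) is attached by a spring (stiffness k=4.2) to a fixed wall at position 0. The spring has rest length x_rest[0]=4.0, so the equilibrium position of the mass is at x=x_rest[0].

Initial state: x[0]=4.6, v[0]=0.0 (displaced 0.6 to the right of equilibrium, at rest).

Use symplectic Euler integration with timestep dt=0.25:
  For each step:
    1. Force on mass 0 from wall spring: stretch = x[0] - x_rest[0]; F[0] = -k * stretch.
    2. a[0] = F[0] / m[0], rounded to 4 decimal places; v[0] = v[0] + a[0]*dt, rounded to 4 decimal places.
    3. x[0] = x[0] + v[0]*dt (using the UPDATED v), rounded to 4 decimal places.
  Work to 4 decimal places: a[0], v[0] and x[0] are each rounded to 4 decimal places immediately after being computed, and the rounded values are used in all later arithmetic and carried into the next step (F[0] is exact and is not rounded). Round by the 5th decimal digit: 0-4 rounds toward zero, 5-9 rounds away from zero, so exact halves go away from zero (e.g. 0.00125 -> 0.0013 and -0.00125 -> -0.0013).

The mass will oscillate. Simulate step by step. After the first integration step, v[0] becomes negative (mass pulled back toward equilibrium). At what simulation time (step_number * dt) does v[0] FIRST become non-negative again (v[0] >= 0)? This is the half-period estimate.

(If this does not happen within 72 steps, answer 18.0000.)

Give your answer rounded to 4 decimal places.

Step 0: x=[4.6000] v=[0.0000]
Step 1: x=[4.5250] v=[-0.3000]
Step 2: x=[4.3844] v=[-0.5625]
Step 3: x=[4.1957] v=[-0.7547]
Step 4: x=[3.9826] v=[-0.8526]
Step 5: x=[3.7716] v=[-0.8439]
Step 6: x=[3.5892] v=[-0.7297]
Step 7: x=[3.4581] v=[-0.5243]
Step 8: x=[3.3948] v=[-0.2534]
Step 9: x=[3.4071] v=[0.0492]
First v>=0 after going negative at step 9, time=2.2500

Answer: 2.2500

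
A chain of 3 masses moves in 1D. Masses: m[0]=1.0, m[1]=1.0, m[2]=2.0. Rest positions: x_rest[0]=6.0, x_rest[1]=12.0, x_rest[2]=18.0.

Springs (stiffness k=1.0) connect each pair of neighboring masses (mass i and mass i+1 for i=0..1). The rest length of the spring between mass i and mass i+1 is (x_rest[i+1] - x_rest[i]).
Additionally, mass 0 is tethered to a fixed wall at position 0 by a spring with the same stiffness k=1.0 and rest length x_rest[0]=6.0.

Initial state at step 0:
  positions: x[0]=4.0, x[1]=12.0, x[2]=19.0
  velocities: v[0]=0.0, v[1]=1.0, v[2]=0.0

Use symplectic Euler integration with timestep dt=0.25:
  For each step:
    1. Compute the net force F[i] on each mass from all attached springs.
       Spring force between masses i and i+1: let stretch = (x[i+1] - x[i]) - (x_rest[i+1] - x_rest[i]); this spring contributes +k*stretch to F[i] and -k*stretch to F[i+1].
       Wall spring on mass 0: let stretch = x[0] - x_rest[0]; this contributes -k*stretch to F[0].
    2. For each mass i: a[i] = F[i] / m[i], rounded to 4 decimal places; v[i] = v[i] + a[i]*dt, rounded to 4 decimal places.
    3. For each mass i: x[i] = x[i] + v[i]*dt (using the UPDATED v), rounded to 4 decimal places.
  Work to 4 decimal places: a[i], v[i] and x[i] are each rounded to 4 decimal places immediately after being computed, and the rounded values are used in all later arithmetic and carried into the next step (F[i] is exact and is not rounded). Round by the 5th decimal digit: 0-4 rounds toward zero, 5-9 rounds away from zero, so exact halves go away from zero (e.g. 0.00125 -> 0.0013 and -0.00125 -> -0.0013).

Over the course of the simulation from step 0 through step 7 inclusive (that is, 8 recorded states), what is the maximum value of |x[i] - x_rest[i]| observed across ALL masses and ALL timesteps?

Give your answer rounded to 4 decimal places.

Step 0: x=[4.0000 12.0000 19.0000] v=[0.0000 1.0000 0.0000]
Step 1: x=[4.2500 12.1875 18.9688] v=[1.0000 0.7500 -0.1250]
Step 2: x=[4.7305 12.3028 18.9131] v=[1.9219 0.4610 -0.2227]
Step 3: x=[5.3886 12.3579 18.8384] v=[2.6324 0.2205 -0.2990]
Step 4: x=[6.1455 12.3825 18.7486] v=[3.0276 0.0983 -0.3591]
Step 5: x=[6.9081 12.4152 18.6474] v=[3.0505 0.1306 -0.4049]
Step 6: x=[7.5832 12.4932 18.5389] v=[2.7003 0.3119 -0.4339]
Step 7: x=[8.0912 12.6422 18.4290] v=[2.0320 0.5958 -0.4396]
Max displacement = 2.0912

Answer: 2.0912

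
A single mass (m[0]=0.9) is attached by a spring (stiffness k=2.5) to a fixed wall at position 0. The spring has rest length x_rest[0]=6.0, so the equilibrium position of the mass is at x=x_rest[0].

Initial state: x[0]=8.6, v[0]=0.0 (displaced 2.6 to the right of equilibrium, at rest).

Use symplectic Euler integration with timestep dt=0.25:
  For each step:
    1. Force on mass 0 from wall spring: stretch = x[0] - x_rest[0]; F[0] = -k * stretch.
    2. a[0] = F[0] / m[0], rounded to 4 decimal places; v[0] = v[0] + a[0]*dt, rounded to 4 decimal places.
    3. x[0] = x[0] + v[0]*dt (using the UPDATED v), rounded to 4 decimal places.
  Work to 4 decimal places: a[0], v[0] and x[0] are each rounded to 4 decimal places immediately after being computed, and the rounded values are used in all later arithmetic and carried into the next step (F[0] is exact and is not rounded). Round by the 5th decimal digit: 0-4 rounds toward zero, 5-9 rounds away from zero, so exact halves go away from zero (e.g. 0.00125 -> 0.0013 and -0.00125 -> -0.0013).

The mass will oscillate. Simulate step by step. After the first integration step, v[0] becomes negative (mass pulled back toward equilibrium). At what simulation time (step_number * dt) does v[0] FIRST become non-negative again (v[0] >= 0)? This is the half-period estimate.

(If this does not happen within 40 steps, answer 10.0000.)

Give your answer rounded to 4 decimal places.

Answer: 2.0000

Derivation:
Step 0: x=[8.6000] v=[0.0000]
Step 1: x=[8.1486] v=[-1.8056]
Step 2: x=[7.3242] v=[-3.2977]
Step 3: x=[6.2699] v=[-4.2173]
Step 4: x=[5.1687] v=[-4.4047]
Step 5: x=[4.2119] v=[-3.8274]
Step 6: x=[3.5655] v=[-2.5857]
Step 7: x=[3.3417] v=[-0.8951]
Step 8: x=[3.5795] v=[0.9510]
First v>=0 after going negative at step 8, time=2.0000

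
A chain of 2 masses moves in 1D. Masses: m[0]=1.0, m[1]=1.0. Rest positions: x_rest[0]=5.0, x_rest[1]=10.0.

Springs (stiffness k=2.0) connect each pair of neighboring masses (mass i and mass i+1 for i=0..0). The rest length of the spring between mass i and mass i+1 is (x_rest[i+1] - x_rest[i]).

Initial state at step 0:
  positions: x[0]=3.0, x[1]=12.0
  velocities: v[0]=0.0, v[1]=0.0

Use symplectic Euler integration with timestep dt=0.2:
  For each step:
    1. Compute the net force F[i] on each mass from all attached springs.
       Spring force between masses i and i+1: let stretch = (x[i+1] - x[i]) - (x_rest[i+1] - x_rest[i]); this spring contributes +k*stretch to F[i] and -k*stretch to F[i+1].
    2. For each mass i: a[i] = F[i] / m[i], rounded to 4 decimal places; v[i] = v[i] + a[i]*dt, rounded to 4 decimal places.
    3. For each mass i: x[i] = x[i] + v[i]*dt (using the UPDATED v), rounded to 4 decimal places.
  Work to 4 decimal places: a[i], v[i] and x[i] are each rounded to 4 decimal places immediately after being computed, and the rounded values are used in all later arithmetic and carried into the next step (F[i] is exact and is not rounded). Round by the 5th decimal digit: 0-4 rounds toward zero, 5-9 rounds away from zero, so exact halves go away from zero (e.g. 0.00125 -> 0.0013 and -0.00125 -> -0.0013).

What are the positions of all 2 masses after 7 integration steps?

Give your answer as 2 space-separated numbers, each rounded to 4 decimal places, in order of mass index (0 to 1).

Step 0: x=[3.0000 12.0000] v=[0.0000 0.0000]
Step 1: x=[3.3200 11.6800] v=[1.6000 -1.6000]
Step 2: x=[3.9088 11.0912] v=[2.9440 -2.9440]
Step 3: x=[4.6722 10.3278] v=[3.8170 -3.8170]
Step 4: x=[5.4880 9.5120] v=[4.0792 -4.0792]
Step 5: x=[6.2258 8.7742] v=[3.6888 -3.6888]
Step 6: x=[6.7674 8.2326] v=[2.7082 -2.7082]
Step 7: x=[7.0263 7.9737] v=[1.2943 -1.2943]

Answer: 7.0263 7.9737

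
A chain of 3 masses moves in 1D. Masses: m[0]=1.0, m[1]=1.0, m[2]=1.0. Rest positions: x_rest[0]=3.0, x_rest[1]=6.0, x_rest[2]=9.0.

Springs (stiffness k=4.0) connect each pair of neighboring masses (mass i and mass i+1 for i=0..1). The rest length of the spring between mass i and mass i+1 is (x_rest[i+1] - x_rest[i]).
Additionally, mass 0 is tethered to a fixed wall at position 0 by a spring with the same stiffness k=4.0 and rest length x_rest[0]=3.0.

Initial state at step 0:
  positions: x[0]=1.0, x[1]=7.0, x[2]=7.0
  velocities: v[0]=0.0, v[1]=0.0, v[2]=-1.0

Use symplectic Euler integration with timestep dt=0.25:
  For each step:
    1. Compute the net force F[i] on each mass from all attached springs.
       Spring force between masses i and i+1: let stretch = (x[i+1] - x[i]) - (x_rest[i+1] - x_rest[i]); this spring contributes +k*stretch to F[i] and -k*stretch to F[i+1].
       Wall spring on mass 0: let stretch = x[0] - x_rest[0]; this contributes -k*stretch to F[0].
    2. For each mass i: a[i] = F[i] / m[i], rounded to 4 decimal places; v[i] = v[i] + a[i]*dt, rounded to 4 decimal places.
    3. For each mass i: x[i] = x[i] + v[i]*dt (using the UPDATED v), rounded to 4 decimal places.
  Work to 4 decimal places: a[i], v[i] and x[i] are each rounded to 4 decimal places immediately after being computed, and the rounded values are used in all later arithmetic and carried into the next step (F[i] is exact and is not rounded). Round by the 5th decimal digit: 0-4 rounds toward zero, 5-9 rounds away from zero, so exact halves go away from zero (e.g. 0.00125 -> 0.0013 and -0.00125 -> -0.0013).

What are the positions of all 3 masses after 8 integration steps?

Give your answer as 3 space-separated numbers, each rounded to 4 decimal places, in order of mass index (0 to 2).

Step 0: x=[1.0000 7.0000 7.0000] v=[0.0000 0.0000 -1.0000]
Step 1: x=[2.2500 5.5000 7.5000] v=[5.0000 -6.0000 2.0000]
Step 2: x=[3.7500 3.6875 8.2500] v=[6.0000 -7.2500 3.0000]
Step 3: x=[4.2969 3.0313 8.6094] v=[2.1875 -2.6250 1.4375]
Step 4: x=[3.4532 4.0860 8.3243] v=[-3.3750 4.2187 -1.1406]
Step 5: x=[1.9044 6.0421 7.7296] v=[-6.1954 7.8242 -2.3789]
Step 6: x=[0.9139 7.3856 7.4630] v=[-3.9621 5.3740 -1.0664]
Step 7: x=[1.3128 7.1305 7.9271] v=[1.5957 -1.0203 1.8562]
Step 8: x=[2.8380 5.6202 8.9420] v=[6.1006 -6.0414 4.0596]

Answer: 2.8380 5.6202 8.9420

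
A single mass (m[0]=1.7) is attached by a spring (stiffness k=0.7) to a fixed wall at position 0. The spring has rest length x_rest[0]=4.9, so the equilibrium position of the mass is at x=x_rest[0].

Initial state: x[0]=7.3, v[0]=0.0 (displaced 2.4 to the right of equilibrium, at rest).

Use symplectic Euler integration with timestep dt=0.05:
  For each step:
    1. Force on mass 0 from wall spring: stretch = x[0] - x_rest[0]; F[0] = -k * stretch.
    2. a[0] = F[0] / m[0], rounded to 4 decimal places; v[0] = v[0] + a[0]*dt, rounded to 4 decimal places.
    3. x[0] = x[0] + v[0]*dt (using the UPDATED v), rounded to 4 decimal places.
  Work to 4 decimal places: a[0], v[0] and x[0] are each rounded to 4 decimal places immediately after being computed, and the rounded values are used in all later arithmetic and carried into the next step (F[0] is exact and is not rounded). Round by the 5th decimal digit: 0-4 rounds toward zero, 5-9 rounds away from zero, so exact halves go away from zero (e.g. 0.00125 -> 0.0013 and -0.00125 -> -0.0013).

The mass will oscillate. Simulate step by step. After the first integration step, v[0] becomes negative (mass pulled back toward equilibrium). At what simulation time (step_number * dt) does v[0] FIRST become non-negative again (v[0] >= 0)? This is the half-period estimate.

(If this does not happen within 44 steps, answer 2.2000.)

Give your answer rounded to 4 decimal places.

Answer: 2.2000

Derivation:
Step 0: x=[7.3000] v=[0.0000]
Step 1: x=[7.2975] v=[-0.0494]
Step 2: x=[7.2926] v=[-0.0988]
Step 3: x=[7.2852] v=[-0.1481]
Step 4: x=[7.2753] v=[-0.1972]
Step 5: x=[7.2630] v=[-0.2461]
Step 6: x=[7.2483] v=[-0.2948]
Step 7: x=[7.2311] v=[-0.3431]
Step 8: x=[7.2115] v=[-0.3911]
Step 9: x=[7.1896] v=[-0.4387]
Step 10: x=[7.1653] v=[-0.4858]
Step 11: x=[7.1387] v=[-0.5324]
Step 12: x=[7.1098] v=[-0.5785]
Step 13: x=[7.0786] v=[-0.6240]
Step 14: x=[7.0452] v=[-0.6689]
Step 15: x=[7.0095] v=[-0.7131]
Step 16: x=[6.9717] v=[-0.7565]
Step 17: x=[6.9317] v=[-0.7992]
Step 18: x=[6.8897] v=[-0.8410]
Step 19: x=[6.8456] v=[-0.8820]
Step 20: x=[6.7995] v=[-0.9221]
Step 21: x=[6.7514] v=[-0.9612]
Step 22: x=[6.7014] v=[-0.9993]
Step 23: x=[6.6496] v=[-1.0364]
Step 24: x=[6.5960] v=[-1.0724]
Step 25: x=[6.5406] v=[-1.1073]
Step 26: x=[6.4835] v=[-1.1411]
Step 27: x=[6.4248] v=[-1.1737]
Step 28: x=[6.3645] v=[-1.2051]
Step 29: x=[6.3027] v=[-1.2353]
Step 30: x=[6.2395] v=[-1.2642]
Step 31: x=[6.1749] v=[-1.2918]
Step 32: x=[6.1090] v=[-1.3181]
Step 33: x=[6.0419] v=[-1.3430]
Step 34: x=[5.9736] v=[-1.3665]
Step 35: x=[5.9042] v=[-1.3886]
Step 36: x=[5.8337] v=[-1.4093]
Step 37: x=[5.7623] v=[-1.4285]
Step 38: x=[5.6900] v=[-1.4463]
Step 39: x=[5.6169] v=[-1.4626]
Step 40: x=[5.5430] v=[-1.4774]
Step 41: x=[5.4685] v=[-1.4906]
Step 42: x=[5.3934] v=[-1.5023]
Step 43: x=[5.3178] v=[-1.5125]
Step 44: x=[5.2417] v=[-1.5211]
v[0] did not become non-negative within 44 steps; using fallback time=2.2000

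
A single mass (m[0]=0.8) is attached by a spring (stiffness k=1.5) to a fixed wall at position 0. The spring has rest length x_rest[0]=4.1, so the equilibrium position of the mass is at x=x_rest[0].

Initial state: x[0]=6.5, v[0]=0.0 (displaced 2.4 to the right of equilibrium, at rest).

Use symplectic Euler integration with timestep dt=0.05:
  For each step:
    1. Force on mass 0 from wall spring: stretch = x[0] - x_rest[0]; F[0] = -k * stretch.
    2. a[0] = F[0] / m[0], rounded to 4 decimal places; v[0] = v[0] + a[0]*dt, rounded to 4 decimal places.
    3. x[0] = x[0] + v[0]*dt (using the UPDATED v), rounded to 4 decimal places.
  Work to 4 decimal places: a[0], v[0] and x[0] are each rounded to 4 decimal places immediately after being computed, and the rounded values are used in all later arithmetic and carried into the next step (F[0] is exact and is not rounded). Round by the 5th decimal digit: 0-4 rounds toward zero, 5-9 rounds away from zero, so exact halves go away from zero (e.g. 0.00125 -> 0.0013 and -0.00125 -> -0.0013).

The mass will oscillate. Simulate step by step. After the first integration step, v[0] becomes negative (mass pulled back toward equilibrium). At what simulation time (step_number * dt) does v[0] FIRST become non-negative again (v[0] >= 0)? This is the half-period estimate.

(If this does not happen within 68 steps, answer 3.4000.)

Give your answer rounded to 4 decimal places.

Step 0: x=[6.5000] v=[0.0000]
Step 1: x=[6.4888] v=[-0.2250]
Step 2: x=[6.4664] v=[-0.4490]
Step 3: x=[6.4329] v=[-0.6709]
Step 4: x=[6.3884] v=[-0.8896]
Step 5: x=[6.3332] v=[-1.1041]
Step 6: x=[6.2675] v=[-1.3135]
Step 7: x=[6.1917] v=[-1.5167]
Step 8: x=[6.1061] v=[-1.7128]
Step 9: x=[6.0111] v=[-1.9009]
Step 10: x=[5.9071] v=[-2.0801]
Step 11: x=[5.7946] v=[-2.2495]
Step 12: x=[5.6742] v=[-2.4084]
Step 13: x=[5.5464] v=[-2.5560]
Step 14: x=[5.4118] v=[-2.6916]
Step 15: x=[5.2711] v=[-2.8146]
Step 16: x=[5.1249] v=[-2.9244]
Step 17: x=[4.9739] v=[-3.0205]
Step 18: x=[4.8188] v=[-3.1024]
Step 19: x=[4.6603] v=[-3.1698]
Step 20: x=[4.4992] v=[-3.2223]
Step 21: x=[4.3362] v=[-3.2597]
Step 22: x=[4.1721] v=[-3.2818]
Step 23: x=[4.0077] v=[-3.2886]
Step 24: x=[3.8437] v=[-3.2799]
Step 25: x=[3.6809] v=[-3.2559]
Step 26: x=[3.5201] v=[-3.2166]
Step 27: x=[3.3620] v=[-3.1622]
Step 28: x=[3.2074] v=[-3.0930]
Step 29: x=[3.0569] v=[-3.0093]
Step 30: x=[2.9113] v=[-2.9115]
Step 31: x=[2.7713] v=[-2.8001]
Step 32: x=[2.6375] v=[-2.6755]
Step 33: x=[2.5106] v=[-2.5384]
Step 34: x=[2.3911] v=[-2.3894]
Step 35: x=[2.2796] v=[-2.2292]
Step 36: x=[2.1767] v=[-2.0585]
Step 37: x=[2.0828] v=[-1.8782]
Step 38: x=[1.9983] v=[-1.6891]
Step 39: x=[1.9237] v=[-1.4921]
Step 40: x=[1.8593] v=[-1.2881]
Step 41: x=[1.8054] v=[-1.0780]
Step 42: x=[1.7623] v=[-0.8629]
Step 43: x=[1.7301] v=[-0.6437]
Step 44: x=[1.7090] v=[-0.4215]
Step 45: x=[1.6991] v=[-0.1973]
Step 46: x=[1.7005] v=[0.0278]
First v>=0 after going negative at step 46, time=2.3000

Answer: 2.3000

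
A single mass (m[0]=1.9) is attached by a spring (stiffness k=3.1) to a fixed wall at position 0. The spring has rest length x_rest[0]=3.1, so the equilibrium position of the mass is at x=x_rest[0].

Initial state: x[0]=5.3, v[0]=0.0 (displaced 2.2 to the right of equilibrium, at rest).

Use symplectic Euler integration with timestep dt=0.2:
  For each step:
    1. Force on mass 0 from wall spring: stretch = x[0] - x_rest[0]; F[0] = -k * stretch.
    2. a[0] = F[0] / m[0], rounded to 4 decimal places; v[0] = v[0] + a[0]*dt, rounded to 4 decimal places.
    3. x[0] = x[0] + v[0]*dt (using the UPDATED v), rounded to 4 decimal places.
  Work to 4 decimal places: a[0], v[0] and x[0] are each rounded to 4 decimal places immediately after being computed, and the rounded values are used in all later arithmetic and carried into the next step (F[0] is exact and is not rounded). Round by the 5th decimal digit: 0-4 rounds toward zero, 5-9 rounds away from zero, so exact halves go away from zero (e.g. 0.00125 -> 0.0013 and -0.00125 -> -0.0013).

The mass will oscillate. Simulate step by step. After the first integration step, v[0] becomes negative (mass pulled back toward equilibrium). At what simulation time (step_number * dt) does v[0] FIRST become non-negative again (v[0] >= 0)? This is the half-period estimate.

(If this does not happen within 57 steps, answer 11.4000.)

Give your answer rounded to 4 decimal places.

Step 0: x=[5.3000] v=[0.0000]
Step 1: x=[5.1564] v=[-0.7179]
Step 2: x=[4.8786] v=[-1.3889]
Step 3: x=[4.4847] v=[-1.9693]
Step 4: x=[4.0005] v=[-2.4211]
Step 5: x=[3.4575] v=[-2.7149]
Step 6: x=[2.8912] v=[-2.8316]
Step 7: x=[2.3385] v=[-2.7635]
Step 8: x=[1.8355] v=[-2.5150]
Step 9: x=[1.4150] v=[-2.1024]
Step 10: x=[1.1045] v=[-1.5526]
Step 11: x=[0.9242] v=[-0.9014]
Step 12: x=[0.8859] v=[-0.1914]
Step 13: x=[0.9921] v=[0.5311]
First v>=0 after going negative at step 13, time=2.6000

Answer: 2.6000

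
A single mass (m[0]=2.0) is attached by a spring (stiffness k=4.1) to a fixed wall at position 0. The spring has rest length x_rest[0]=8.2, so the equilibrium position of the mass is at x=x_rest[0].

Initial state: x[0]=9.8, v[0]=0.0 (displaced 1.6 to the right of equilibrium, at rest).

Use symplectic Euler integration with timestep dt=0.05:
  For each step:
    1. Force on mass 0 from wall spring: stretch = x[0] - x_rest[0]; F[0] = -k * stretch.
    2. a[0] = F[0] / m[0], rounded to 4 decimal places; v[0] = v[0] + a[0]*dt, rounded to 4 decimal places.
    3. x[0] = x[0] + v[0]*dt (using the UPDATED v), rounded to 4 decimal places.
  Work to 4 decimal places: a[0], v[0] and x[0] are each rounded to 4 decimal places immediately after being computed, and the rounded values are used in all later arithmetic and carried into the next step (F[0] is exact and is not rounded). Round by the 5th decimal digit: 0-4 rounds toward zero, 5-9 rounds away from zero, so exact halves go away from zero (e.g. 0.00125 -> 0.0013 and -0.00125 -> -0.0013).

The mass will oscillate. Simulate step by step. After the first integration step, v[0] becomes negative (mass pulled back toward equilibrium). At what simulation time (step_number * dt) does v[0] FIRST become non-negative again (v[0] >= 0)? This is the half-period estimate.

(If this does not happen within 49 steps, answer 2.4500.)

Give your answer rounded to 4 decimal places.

Step 0: x=[9.8000] v=[0.0000]
Step 1: x=[9.7918] v=[-0.1640]
Step 2: x=[9.7754] v=[-0.3272]
Step 3: x=[9.7510] v=[-0.4887]
Step 4: x=[9.7186] v=[-0.6477]
Step 5: x=[9.6784] v=[-0.8034]
Step 6: x=[9.6307] v=[-0.9549]
Step 7: x=[9.5756] v=[-1.1015]
Step 8: x=[9.5135] v=[-1.2425]
Step 9: x=[9.4446] v=[-1.3771]
Step 10: x=[9.3694] v=[-1.5047]
Step 11: x=[9.2882] v=[-1.6246]
Step 12: x=[9.2014] v=[-1.7361]
Step 13: x=[9.1095] v=[-1.8387]
Step 14: x=[9.0129] v=[-1.9319]
Step 15: x=[8.9121] v=[-2.0152]
Step 16: x=[8.8077] v=[-2.0882]
Step 17: x=[8.7002] v=[-2.1505]
Step 18: x=[8.5901] v=[-2.2018]
Step 19: x=[8.4780] v=[-2.2418]
Step 20: x=[8.3645] v=[-2.2703]
Step 21: x=[8.2501] v=[-2.2872]
Step 22: x=[8.1355] v=[-2.2923]
Step 23: x=[8.0212] v=[-2.2857]
Step 24: x=[7.9078] v=[-2.2674]
Step 25: x=[7.7959] v=[-2.2375]
Step 26: x=[7.6861] v=[-2.1961]
Step 27: x=[7.5789] v=[-2.1434]
Step 28: x=[7.4749] v=[-2.0797]
Step 29: x=[7.3746] v=[-2.0054]
Step 30: x=[7.2786] v=[-1.9208]
Step 31: x=[7.1873] v=[-1.8264]
Step 32: x=[7.1012] v=[-1.7226]
Step 33: x=[7.0207] v=[-1.6100]
Step 34: x=[6.9462] v=[-1.4891]
Step 35: x=[6.8782] v=[-1.3606]
Step 36: x=[6.8169] v=[-1.2251]
Step 37: x=[6.7627] v=[-1.0833]
Step 38: x=[6.7159] v=[-0.9360]
Step 39: x=[6.6767] v=[-0.7839]
Step 40: x=[6.6453] v=[-0.6278]
Step 41: x=[6.6219] v=[-0.4684]
Step 42: x=[6.6066] v=[-0.3066]
Step 43: x=[6.5994] v=[-0.1433]
Step 44: x=[6.6004] v=[0.0208]
First v>=0 after going negative at step 44, time=2.2000

Answer: 2.2000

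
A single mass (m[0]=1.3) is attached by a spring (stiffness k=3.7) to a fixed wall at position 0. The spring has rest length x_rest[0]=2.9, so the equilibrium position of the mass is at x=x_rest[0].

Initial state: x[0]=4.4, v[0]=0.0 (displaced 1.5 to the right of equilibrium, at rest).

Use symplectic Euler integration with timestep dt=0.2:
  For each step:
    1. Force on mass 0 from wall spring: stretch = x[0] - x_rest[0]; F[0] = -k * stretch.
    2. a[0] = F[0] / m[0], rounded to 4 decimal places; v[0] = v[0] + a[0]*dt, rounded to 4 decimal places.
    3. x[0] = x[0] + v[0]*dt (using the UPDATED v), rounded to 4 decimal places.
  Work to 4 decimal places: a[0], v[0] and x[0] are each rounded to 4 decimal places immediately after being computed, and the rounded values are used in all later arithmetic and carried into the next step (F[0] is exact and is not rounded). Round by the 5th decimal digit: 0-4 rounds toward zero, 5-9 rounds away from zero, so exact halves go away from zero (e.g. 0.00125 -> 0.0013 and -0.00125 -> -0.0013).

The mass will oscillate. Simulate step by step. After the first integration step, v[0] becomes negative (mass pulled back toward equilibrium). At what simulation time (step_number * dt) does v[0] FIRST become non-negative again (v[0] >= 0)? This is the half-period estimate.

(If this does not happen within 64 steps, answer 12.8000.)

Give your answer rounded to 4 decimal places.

Step 0: x=[4.4000] v=[0.0000]
Step 1: x=[4.2292] v=[-0.8538]
Step 2: x=[3.9071] v=[-1.6104]
Step 3: x=[3.4704] v=[-2.1837]
Step 4: x=[2.9687] v=[-2.5084]
Step 5: x=[2.4592] v=[-2.5475]
Step 6: x=[1.9999] v=[-2.2966]
Step 7: x=[1.6431] v=[-1.7842]
Step 8: x=[1.4294] v=[-1.0687]
Step 9: x=[1.3831] v=[-0.2316]
Step 10: x=[1.5095] v=[0.6319]
First v>=0 after going negative at step 10, time=2.0000

Answer: 2.0000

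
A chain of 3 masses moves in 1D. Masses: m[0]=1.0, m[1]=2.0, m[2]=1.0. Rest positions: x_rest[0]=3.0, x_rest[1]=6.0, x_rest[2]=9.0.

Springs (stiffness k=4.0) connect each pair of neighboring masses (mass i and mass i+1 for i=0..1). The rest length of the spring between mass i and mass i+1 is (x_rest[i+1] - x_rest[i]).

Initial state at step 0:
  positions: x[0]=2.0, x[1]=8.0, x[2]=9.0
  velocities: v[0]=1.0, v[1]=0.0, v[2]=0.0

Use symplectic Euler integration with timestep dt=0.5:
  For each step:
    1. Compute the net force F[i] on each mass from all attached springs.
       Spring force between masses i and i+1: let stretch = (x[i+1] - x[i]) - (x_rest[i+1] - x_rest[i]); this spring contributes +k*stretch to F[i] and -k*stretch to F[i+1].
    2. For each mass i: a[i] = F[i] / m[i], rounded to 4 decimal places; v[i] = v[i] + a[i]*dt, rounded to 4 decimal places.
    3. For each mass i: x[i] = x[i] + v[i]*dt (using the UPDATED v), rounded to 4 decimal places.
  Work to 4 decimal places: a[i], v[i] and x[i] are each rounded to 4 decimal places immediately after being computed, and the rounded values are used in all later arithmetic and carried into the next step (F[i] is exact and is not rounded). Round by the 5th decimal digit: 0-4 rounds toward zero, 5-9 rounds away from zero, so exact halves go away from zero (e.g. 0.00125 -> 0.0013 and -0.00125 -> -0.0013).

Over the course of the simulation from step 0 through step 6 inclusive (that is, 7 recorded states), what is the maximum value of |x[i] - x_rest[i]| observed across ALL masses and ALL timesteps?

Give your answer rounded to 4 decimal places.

Answer: 3.5000

Derivation:
Step 0: x=[2.0000 8.0000 9.0000] v=[1.0000 0.0000 0.0000]
Step 1: x=[5.5000 5.5000 11.0000] v=[7.0000 -5.0000 4.0000]
Step 2: x=[6.0000 5.7500 10.5000] v=[1.0000 0.5000 -1.0000]
Step 3: x=[3.2500 8.5000 8.2500] v=[-5.5000 5.5000 -4.5000]
Step 4: x=[2.7500 8.5000 9.2500] v=[-1.0000 0.0000 2.0000]
Step 5: x=[5.0000 6.0000 12.5000] v=[4.5000 -5.0000 6.5000]
Step 6: x=[5.2500 6.2500 12.2500] v=[0.5000 0.5000 -0.5000]
Max displacement = 3.5000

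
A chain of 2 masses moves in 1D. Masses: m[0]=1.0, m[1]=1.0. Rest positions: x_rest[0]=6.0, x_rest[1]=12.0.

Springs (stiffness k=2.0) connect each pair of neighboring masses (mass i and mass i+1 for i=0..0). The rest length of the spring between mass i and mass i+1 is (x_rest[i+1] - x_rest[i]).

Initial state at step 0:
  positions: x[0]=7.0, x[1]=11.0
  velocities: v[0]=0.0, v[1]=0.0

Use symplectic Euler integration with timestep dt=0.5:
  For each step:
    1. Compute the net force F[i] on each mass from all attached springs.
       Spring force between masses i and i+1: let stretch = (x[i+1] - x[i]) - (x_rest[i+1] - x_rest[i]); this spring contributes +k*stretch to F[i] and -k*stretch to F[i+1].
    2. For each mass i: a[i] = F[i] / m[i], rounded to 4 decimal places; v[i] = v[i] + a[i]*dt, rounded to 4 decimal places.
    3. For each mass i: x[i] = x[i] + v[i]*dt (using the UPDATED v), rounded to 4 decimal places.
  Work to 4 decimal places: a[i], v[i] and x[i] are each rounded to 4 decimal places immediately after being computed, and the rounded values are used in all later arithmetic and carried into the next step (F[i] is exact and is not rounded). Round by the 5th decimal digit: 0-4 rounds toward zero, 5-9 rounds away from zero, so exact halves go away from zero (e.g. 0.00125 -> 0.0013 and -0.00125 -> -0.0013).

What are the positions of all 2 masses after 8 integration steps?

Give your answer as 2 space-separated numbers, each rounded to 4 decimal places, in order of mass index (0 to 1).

Answer: 5.0000 13.0000

Derivation:
Step 0: x=[7.0000 11.0000] v=[0.0000 0.0000]
Step 1: x=[6.0000 12.0000] v=[-2.0000 2.0000]
Step 2: x=[5.0000 13.0000] v=[-2.0000 2.0000]
Step 3: x=[5.0000 13.0000] v=[0.0000 0.0000]
Step 4: x=[6.0000 12.0000] v=[2.0000 -2.0000]
Step 5: x=[7.0000 11.0000] v=[2.0000 -2.0000]
Step 6: x=[7.0000 11.0000] v=[0.0000 0.0000]
Step 7: x=[6.0000 12.0000] v=[-2.0000 2.0000]
Step 8: x=[5.0000 13.0000] v=[-2.0000 2.0000]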